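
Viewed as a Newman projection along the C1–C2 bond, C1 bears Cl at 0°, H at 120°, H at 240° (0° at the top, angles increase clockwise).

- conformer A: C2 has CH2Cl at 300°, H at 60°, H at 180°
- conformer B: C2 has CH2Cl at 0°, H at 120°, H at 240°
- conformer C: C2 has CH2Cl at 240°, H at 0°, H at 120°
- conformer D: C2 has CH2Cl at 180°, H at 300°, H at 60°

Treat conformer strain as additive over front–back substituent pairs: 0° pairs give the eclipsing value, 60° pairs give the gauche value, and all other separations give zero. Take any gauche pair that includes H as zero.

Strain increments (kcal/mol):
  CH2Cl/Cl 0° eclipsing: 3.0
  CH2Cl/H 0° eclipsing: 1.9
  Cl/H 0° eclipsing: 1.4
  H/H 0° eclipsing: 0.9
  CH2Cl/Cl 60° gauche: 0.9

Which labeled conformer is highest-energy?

B

A (staggered): Cl(0°)/CH2Cl(300°) gauche 0.9 → 0.9 kcal/mol.
B (eclipsed): Cl(0°)/CH2Cl(0°) eclipsed 3.0; H(120°)/H(120°) eclipsed 0.9; H(240°)/H(240°) eclipsed 0.9 → 4.8 kcal/mol.
C (eclipsed): Cl(0°)/H(0°) eclipsed 1.4; H(120°)/H(120°) eclipsed 0.9; H(240°)/CH2Cl(240°) eclipsed 1.9 → 4.2 kcal/mol.
D (staggered): no non-H gauche contacts → 0.0 kcal/mol.
B has the highest total (4.8 kcal/mol).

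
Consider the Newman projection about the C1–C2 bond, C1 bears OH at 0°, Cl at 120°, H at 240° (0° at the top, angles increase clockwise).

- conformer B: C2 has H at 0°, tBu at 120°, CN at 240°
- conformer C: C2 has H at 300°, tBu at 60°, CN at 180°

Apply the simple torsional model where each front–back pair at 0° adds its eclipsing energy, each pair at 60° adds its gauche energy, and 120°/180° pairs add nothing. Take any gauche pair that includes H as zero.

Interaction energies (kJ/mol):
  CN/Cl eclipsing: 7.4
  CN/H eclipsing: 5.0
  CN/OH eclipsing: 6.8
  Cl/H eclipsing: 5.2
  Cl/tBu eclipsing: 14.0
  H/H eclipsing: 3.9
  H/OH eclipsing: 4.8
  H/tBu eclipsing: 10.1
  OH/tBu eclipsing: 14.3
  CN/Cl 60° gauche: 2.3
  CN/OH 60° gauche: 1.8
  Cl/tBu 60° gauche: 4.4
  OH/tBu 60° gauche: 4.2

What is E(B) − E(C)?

+12.9 kJ/mol

B is eclipsed. OH at 0° is eclipsed with H at 0° (4.8); Cl at 120° is eclipsed with tBu at 120° (14.0); H at 240° is eclipsed with CN at 240° (5.0). Total 23.8 kJ/mol.
C is staggered. OH at 0° is gauche with tBu at 60° (4.2); Cl at 120° is gauche with tBu at 60° (4.4); Cl at 120° is gauche with CN at 180° (2.3). Total 10.9 kJ/mol.
E(B) − E(C) = 23.8 − 10.9 = +12.9 kJ/mol.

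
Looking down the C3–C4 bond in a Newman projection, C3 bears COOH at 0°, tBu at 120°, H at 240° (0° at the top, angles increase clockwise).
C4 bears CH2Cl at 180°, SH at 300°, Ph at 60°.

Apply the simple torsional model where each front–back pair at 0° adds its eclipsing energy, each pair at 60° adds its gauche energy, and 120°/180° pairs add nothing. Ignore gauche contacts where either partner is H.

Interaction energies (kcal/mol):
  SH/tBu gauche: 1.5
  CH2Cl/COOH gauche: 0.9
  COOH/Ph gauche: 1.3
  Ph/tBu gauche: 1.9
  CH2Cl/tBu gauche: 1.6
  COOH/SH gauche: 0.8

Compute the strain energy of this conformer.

This conformer (staggered): COOH–SH gauche, COOH–Ph gauche, tBu–CH2Cl gauche, tBu–Ph gauche; 0.8 + 1.3 + 1.6 + 1.9 = 5.6 kcal/mol.

5.6 kcal/mol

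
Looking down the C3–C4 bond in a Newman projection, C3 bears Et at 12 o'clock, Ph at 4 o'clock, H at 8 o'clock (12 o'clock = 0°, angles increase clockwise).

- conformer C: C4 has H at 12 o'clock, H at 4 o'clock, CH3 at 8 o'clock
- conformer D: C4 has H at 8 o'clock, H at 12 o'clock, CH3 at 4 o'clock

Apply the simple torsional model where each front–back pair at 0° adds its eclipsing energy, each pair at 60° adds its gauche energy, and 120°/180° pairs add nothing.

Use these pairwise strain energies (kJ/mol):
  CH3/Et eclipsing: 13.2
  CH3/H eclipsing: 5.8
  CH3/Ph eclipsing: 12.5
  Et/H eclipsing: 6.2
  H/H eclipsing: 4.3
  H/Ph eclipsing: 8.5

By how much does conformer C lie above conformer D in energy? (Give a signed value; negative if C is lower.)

C is eclipsed. Et at 0° is eclipsed with H at 0° (6.2); Ph at 120° is eclipsed with H at 120° (8.5); H at 240° is eclipsed with CH3 at 240° (5.8). Total 20.5 kJ/mol.
D is eclipsed. Et at 0° is eclipsed with H at 0° (6.2); Ph at 120° is eclipsed with CH3 at 120° (12.5); H at 240° is eclipsed with H at 240° (4.3). Total 23.0 kJ/mol.
E(C) − E(D) = 20.5 − 23.0 = -2.5 kJ/mol.

-2.5 kJ/mol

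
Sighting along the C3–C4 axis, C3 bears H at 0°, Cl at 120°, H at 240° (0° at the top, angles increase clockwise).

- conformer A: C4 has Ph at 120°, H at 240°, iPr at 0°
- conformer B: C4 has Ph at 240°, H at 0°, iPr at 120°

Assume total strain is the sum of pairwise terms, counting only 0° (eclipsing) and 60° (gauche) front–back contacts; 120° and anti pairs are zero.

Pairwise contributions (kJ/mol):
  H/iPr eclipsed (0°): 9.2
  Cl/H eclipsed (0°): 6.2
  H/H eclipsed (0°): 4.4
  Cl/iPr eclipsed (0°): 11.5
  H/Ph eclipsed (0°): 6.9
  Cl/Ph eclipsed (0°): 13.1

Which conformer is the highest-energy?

A (eclipsed): H(0°)/iPr(0°) eclipsed 9.2; Cl(120°)/Ph(120°) eclipsed 13.1; H(240°)/H(240°) eclipsed 4.4 → 26.7 kJ/mol.
B (eclipsed): H(0°)/H(0°) eclipsed 4.4; Cl(120°)/iPr(120°) eclipsed 11.5; H(240°)/Ph(240°) eclipsed 6.9 → 22.8 kJ/mol.
A has the highest total (26.7 kJ/mol).

A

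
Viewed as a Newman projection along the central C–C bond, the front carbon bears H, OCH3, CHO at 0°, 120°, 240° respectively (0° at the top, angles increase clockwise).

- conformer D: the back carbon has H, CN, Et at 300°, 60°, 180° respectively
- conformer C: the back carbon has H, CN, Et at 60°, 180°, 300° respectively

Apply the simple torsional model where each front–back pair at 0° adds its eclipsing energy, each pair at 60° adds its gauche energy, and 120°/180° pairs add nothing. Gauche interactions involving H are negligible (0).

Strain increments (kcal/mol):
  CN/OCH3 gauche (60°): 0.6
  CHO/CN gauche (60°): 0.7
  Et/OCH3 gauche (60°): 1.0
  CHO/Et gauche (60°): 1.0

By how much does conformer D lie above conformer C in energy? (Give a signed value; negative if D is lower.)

+0.3 kcal/mol

D (staggered): OCH3(120°)/CN(60°) gauche 0.6; OCH3(120°)/Et(180°) gauche 1.0; CHO(240°)/Et(180°) gauche 1.0 → 2.6 kcal/mol.
C (staggered): OCH3(120°)/CN(180°) gauche 0.6; CHO(240°)/CN(180°) gauche 0.7; CHO(240°)/Et(300°) gauche 1.0 → 2.3 kcal/mol.
E(D) − E(C) = 2.6 − 2.3 = +0.3 kcal/mol.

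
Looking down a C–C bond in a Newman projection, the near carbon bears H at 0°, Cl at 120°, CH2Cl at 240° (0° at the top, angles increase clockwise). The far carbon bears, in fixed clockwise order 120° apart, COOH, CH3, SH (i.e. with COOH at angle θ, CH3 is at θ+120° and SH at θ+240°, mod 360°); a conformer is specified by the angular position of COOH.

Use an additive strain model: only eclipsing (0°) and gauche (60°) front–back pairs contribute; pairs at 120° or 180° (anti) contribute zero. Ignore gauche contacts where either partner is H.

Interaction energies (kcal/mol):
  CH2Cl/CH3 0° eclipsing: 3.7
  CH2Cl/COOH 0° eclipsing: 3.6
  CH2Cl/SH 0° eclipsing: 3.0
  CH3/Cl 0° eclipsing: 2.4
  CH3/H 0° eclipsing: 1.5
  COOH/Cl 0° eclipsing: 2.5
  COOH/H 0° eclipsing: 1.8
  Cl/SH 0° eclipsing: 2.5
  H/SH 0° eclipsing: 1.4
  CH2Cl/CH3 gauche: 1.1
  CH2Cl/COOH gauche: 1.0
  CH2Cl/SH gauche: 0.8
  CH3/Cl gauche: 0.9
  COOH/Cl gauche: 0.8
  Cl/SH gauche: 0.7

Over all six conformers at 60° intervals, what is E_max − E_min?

4.2 kcal/mol

COOH at 0° (eclipsed): H–COOH eclipsed, Cl–CH3 eclipsed, CH2Cl–SH eclipsed; 1.8 + 2.4 + 3.0 = 7.2 kcal/mol.
COOH at 60° (staggered): Cl–COOH gauche, Cl–CH3 gauche, CH2Cl–CH3 gauche, CH2Cl–SH gauche; 0.8 + 0.9 + 1.1 + 0.8 = 3.6 kcal/mol.
COOH at 120° (eclipsed): H–SH eclipsed, Cl–COOH eclipsed, CH2Cl–CH3 eclipsed; 1.4 + 2.5 + 3.7 = 7.6 kcal/mol.
COOH at 180° (staggered): Cl–COOH gauche, Cl–SH gauche, CH2Cl–COOH gauche, CH2Cl–CH3 gauche; 0.8 + 0.7 + 1.0 + 1.1 = 3.6 kcal/mol.
COOH at 240° (eclipsed): H–CH3 eclipsed, Cl–SH eclipsed, CH2Cl–COOH eclipsed; 1.5 + 2.5 + 3.6 = 7.6 kcal/mol.
COOH at 300° (staggered): Cl–CH3 gauche, Cl–SH gauche, CH2Cl–COOH gauche, CH2Cl–SH gauche; 0.9 + 0.7 + 1.0 + 0.8 = 3.4 kcal/mol.
Max at 120° (7.6 kcal/mol), min at 300° (3.4 kcal/mol); barrier = 4.2 kcal/mol.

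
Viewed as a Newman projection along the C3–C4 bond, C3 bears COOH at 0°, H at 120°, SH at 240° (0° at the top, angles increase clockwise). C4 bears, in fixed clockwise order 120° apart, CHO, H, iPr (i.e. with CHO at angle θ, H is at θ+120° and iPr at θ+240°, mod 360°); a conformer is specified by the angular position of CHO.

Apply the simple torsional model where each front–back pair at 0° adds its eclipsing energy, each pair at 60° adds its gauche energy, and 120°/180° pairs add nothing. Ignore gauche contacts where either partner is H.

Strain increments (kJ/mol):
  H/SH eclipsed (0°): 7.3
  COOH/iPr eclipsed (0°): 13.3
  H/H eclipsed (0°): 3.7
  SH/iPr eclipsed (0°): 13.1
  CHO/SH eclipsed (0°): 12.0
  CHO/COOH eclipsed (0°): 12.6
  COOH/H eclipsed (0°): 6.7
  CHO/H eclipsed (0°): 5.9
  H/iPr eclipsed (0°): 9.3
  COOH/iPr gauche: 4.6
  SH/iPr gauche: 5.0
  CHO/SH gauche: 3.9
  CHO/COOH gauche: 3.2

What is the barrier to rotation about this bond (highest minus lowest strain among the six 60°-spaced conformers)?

20.9 kJ/mol

CHO at 0° (eclipsed): COOH–CHO eclipsed, H–H eclipsed, SH–iPr eclipsed; 12.6 + 3.7 + 13.1 = 29.4 kJ/mol.
CHO at 60° (staggered): COOH–CHO gauche, COOH–iPr gauche, SH–iPr gauche; 3.2 + 4.6 + 5.0 = 12.8 kJ/mol.
CHO at 120° (eclipsed): COOH–iPr eclipsed, H–CHO eclipsed, SH–H eclipsed; 13.3 + 5.9 + 7.3 = 26.5 kJ/mol.
CHO at 180° (staggered): COOH–iPr gauche, SH–CHO gauche; 4.6 + 3.9 = 8.5 kJ/mol.
CHO at 240° (eclipsed): COOH–H eclipsed, H–iPr eclipsed, SH–CHO eclipsed; 6.7 + 9.3 + 12.0 = 28.0 kJ/mol.
CHO at 300° (staggered): COOH–CHO gauche, SH–CHO gauche, SH–iPr gauche; 3.2 + 3.9 + 5.0 = 12.1 kJ/mol.
Max at 0° (29.4 kJ/mol), min at 180° (8.5 kJ/mol); barrier = 20.9 kJ/mol.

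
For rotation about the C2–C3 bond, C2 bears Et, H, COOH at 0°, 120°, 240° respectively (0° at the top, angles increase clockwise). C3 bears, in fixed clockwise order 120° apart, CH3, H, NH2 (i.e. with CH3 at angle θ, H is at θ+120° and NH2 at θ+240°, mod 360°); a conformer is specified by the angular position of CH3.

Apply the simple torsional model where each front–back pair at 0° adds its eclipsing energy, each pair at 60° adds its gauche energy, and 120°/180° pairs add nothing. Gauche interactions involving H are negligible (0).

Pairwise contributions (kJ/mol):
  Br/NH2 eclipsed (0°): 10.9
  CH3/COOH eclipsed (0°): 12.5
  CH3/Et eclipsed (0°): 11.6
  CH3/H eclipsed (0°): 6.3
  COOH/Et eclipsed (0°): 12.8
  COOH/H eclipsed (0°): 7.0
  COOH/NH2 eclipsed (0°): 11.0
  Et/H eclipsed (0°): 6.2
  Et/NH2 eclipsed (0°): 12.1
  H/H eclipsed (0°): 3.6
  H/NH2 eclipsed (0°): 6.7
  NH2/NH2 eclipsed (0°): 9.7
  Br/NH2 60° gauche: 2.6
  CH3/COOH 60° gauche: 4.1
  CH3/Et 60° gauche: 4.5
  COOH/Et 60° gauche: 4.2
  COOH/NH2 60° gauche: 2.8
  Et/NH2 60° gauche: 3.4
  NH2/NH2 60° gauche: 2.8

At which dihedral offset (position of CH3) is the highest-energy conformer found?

CH3 at 0° (eclipsed): Et–CH3 eclipsed, H–H eclipsed, COOH–NH2 eclipsed; 11.6 + 3.6 + 11.0 = 26.2 kJ/mol.
CH3 at 60° (staggered): Et–CH3 gauche, Et–NH2 gauche, COOH–NH2 gauche; 4.5 + 3.4 + 2.8 = 10.7 kJ/mol.
CH3 at 120° (eclipsed): Et–NH2 eclipsed, H–CH3 eclipsed, COOH–H eclipsed; 12.1 + 6.3 + 7.0 = 25.4 kJ/mol.
CH3 at 180° (staggered): Et–NH2 gauche, COOH–CH3 gauche; 3.4 + 4.1 = 7.5 kJ/mol.
CH3 at 240° (eclipsed): Et–H eclipsed, H–NH2 eclipsed, COOH–CH3 eclipsed; 6.2 + 6.7 + 12.5 = 25.4 kJ/mol.
CH3 at 300° (staggered): Et–CH3 gauche, COOH–CH3 gauche, COOH–NH2 gauche; 4.5 + 4.1 + 2.8 = 11.4 kJ/mol.
The maximum (26.2 kJ/mol) occurs with CH3 at 0°.

0°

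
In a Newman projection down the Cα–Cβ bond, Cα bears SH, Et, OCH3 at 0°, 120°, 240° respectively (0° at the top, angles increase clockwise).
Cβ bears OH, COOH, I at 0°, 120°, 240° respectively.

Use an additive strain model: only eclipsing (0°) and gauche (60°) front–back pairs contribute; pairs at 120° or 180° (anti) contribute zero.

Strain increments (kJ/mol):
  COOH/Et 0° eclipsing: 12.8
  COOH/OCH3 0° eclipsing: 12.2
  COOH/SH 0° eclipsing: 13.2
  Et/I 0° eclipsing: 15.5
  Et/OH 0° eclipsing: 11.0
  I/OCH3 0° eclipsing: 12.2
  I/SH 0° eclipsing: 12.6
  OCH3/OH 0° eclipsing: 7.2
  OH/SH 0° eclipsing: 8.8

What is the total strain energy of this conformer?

33.8 kJ/mol

This conformer (eclipsed): SH–OH eclipsed, Et–COOH eclipsed, OCH3–I eclipsed; 8.8 + 12.8 + 12.2 = 33.8 kJ/mol.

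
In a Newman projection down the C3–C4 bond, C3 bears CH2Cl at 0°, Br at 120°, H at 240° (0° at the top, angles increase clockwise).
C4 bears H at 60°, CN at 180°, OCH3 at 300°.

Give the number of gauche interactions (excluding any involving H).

Non-H gauche pairs: CH2Cl(0°)/OCH3(300°); Br(120°)/CN(180°) — 2 interactions.

2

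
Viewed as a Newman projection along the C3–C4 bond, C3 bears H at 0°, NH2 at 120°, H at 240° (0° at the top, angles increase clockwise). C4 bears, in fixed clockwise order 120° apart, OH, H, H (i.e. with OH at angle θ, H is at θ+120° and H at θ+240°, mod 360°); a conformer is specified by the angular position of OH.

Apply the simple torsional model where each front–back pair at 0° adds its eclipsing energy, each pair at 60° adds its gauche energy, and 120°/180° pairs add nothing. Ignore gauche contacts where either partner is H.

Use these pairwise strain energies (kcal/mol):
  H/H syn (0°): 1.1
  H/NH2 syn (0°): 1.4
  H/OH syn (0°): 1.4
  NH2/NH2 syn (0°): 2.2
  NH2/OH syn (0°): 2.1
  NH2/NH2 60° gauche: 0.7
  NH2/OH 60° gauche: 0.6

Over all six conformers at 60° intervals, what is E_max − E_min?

OH at 0° is eclipsed. H at 0° is eclipsed with OH at 0° (1.4); NH2 at 120° is eclipsed with H at 120° (1.4); H at 240° is eclipsed with H at 240° (1.1). Total 3.9 kcal/mol.
OH at 60° is staggered. NH2 at 120° is gauche with OH at 60° (0.6). Total 0.6 kcal/mol.
OH at 120° is eclipsed. H at 0° is eclipsed with H at 0° (1.1); NH2 at 120° is eclipsed with OH at 120° (2.1); H at 240° is eclipsed with H at 240° (1.1). Total 4.3 kcal/mol.
OH at 180° is staggered. NH2 at 120° is gauche with OH at 180° (0.6). Total 0.6 kcal/mol.
OH at 240° is eclipsed. H at 0° is eclipsed with H at 0° (1.1); NH2 at 120° is eclipsed with H at 120° (1.4); H at 240° is eclipsed with OH at 240° (1.4). Total 3.9 kcal/mol.
OH at 300° (staggered): no non-H gauche contacts → 0.0 kcal/mol.
Max at 120° (4.3 kcal/mol), min at 300° (0.0 kcal/mol); barrier = 4.3 kcal/mol.

4.3 kcal/mol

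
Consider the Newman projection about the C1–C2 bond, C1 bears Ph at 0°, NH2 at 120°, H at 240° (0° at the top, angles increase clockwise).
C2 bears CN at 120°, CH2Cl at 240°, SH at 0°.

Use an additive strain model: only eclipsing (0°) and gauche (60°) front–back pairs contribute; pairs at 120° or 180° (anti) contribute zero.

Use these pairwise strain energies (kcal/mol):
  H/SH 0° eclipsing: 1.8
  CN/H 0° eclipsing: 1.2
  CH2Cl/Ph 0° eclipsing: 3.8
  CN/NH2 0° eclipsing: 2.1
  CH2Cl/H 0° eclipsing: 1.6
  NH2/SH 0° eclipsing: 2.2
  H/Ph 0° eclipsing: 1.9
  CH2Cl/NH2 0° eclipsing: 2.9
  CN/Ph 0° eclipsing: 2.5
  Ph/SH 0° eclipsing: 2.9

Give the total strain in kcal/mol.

6.6 kcal/mol

This conformer (eclipsed): Ph(0°)/SH(0°) eclipsed 2.9; NH2(120°)/CN(120°) eclipsed 2.1; H(240°)/CH2Cl(240°) eclipsed 1.6 → 6.6 kcal/mol.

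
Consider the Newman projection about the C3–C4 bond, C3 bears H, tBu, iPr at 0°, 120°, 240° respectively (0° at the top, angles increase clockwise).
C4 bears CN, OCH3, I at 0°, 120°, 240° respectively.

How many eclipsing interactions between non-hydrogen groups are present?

2

Non-H eclipsing pairs: tBu(120°)/OCH3(120°); iPr(240°)/I(240°) — 2 interactions.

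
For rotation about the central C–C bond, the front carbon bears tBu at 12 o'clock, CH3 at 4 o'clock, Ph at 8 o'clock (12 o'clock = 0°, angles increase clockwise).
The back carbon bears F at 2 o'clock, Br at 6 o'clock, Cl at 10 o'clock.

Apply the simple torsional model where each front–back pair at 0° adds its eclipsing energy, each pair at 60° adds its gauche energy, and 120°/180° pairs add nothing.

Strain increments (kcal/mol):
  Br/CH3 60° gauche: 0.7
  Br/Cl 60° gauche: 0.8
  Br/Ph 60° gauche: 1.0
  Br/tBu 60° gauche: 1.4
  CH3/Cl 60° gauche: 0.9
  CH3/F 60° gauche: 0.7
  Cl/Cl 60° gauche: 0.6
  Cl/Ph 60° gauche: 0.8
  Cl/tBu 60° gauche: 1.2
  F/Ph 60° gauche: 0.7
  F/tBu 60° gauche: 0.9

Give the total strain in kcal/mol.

5.3 kcal/mol

This conformer (staggered): tBu–F gauche, tBu–Cl gauche, CH3–F gauche, CH3–Br gauche, Ph–Br gauche, Ph–Cl gauche; 0.9 + 1.2 + 0.7 + 0.7 + 1.0 + 0.8 = 5.3 kcal/mol.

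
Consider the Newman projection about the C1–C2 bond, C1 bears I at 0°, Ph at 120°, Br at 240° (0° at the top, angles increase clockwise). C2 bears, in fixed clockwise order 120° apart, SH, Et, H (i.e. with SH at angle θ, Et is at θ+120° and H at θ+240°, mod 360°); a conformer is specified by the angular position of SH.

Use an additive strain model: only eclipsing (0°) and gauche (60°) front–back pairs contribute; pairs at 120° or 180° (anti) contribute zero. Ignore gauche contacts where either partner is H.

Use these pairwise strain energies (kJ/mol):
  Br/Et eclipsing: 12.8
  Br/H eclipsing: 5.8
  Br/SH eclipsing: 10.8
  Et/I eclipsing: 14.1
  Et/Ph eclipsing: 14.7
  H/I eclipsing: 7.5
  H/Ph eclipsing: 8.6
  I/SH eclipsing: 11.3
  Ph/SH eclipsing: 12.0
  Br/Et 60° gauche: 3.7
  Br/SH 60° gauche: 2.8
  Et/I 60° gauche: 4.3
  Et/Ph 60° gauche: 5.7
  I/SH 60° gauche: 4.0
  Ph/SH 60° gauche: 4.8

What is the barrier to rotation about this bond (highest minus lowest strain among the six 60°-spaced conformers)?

17.9 kJ/mol

SH at 0° (eclipsed): I(0°)/SH(0°) eclipsed 11.3; Ph(120°)/Et(120°) eclipsed 14.7; Br(240°)/H(240°) eclipsed 5.8 → 31.8 kJ/mol.
SH at 60° (staggered): I(0°)/SH(60°) gauche 4.0; Ph(120°)/SH(60°) gauche 4.8; Ph(120°)/Et(180°) gauche 5.7; Br(240°)/Et(180°) gauche 3.7 → 18.2 kJ/mol.
SH at 120° (eclipsed): I(0°)/H(0°) eclipsed 7.5; Ph(120°)/SH(120°) eclipsed 12.0; Br(240°)/Et(240°) eclipsed 12.8 → 32.3 kJ/mol.
SH at 180° (staggered): I(0°)/Et(300°) gauche 4.3; Ph(120°)/SH(180°) gauche 4.8; Br(240°)/SH(180°) gauche 2.8; Br(240°)/Et(300°) gauche 3.7 → 15.6 kJ/mol.
SH at 240° (eclipsed): I(0°)/Et(0°) eclipsed 14.1; Ph(120°)/H(120°) eclipsed 8.6; Br(240°)/SH(240°) eclipsed 10.8 → 33.5 kJ/mol.
SH at 300° (staggered): I(0°)/SH(300°) gauche 4.0; I(0°)/Et(60°) gauche 4.3; Ph(120°)/Et(60°) gauche 5.7; Br(240°)/SH(300°) gauche 2.8 → 16.8 kJ/mol.
Max at 240° (33.5 kJ/mol), min at 180° (15.6 kJ/mol); barrier = 17.9 kJ/mol.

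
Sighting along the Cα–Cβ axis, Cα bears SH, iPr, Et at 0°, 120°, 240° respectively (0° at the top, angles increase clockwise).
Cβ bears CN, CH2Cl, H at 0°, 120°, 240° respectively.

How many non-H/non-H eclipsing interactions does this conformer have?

Non-H eclipsing pairs: SH(0°)/CN(0°); iPr(120°)/CH2Cl(120°) — 2 interactions.

2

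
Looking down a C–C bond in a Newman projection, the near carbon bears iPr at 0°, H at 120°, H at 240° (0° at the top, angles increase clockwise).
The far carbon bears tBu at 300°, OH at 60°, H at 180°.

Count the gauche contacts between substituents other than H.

Non-H gauche pairs: iPr(0°)/tBu(300°); iPr(0°)/OH(60°) — 2 interactions.

2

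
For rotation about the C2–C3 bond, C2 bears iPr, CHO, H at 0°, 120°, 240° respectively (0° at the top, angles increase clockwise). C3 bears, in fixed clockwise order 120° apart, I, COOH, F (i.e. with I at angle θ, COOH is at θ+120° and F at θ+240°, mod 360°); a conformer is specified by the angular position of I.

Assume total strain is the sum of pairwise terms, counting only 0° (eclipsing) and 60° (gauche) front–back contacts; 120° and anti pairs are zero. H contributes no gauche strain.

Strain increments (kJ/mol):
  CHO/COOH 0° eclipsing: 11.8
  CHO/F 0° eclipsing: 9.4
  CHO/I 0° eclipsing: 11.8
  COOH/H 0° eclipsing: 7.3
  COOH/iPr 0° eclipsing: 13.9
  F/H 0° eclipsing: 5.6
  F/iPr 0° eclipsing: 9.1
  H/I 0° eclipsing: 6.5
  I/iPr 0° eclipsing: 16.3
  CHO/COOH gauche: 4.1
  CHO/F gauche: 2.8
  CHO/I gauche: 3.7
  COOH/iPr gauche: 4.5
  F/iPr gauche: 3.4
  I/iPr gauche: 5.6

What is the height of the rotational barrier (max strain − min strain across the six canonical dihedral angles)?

19.3 kJ/mol

I at 0° (eclipsed): iPr–I eclipsed, CHO–COOH eclipsed, H–F eclipsed; 16.3 + 11.8 + 5.6 = 33.7 kJ/mol.
I at 60° (staggered): iPr–I gauche, iPr–F gauche, CHO–I gauche, CHO–COOH gauche; 5.6 + 3.4 + 3.7 + 4.1 = 16.8 kJ/mol.
I at 120° (eclipsed): iPr–F eclipsed, CHO–I eclipsed, H–COOH eclipsed; 9.1 + 11.8 + 7.3 = 28.2 kJ/mol.
I at 180° (staggered): iPr–COOH gauche, iPr–F gauche, CHO–I gauche, CHO–F gauche; 4.5 + 3.4 + 3.7 + 2.8 = 14.4 kJ/mol.
I at 240° (eclipsed): iPr–COOH eclipsed, CHO–F eclipsed, H–I eclipsed; 13.9 + 9.4 + 6.5 = 29.8 kJ/mol.
I at 300° (staggered): iPr–I gauche, iPr–COOH gauche, CHO–COOH gauche, CHO–F gauche; 5.6 + 4.5 + 4.1 + 2.8 = 17.0 kJ/mol.
Max at 0° (33.7 kJ/mol), min at 180° (14.4 kJ/mol); barrier = 19.3 kJ/mol.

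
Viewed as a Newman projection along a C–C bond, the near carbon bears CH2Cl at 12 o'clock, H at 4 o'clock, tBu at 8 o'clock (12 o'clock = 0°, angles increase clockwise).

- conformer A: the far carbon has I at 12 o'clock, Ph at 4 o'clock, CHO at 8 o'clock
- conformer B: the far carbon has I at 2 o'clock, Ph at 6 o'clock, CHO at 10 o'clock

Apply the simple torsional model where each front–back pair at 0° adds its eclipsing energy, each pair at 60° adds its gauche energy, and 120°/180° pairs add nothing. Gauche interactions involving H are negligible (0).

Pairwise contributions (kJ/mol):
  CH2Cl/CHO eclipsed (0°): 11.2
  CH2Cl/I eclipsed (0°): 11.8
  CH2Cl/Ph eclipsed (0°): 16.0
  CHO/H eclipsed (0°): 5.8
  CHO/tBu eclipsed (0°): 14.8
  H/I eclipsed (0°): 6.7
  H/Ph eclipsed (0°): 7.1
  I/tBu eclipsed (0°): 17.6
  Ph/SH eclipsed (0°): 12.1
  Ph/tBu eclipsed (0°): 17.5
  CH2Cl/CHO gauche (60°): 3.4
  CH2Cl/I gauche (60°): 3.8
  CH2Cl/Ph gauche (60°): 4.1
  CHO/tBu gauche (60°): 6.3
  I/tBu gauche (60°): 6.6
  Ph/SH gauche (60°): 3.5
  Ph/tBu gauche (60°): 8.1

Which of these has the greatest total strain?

A (eclipsed): CH2Cl(0°)/I(0°) eclipsed 11.8; H(120°)/Ph(120°) eclipsed 7.1; tBu(240°)/CHO(240°) eclipsed 14.8 → 33.7 kJ/mol.
B (staggered): CH2Cl(0°)/I(60°) gauche 3.8; CH2Cl(0°)/CHO(300°) gauche 3.4; tBu(240°)/Ph(180°) gauche 8.1; tBu(240°)/CHO(300°) gauche 6.3 → 21.6 kJ/mol.
A has the highest total (33.7 kJ/mol).

A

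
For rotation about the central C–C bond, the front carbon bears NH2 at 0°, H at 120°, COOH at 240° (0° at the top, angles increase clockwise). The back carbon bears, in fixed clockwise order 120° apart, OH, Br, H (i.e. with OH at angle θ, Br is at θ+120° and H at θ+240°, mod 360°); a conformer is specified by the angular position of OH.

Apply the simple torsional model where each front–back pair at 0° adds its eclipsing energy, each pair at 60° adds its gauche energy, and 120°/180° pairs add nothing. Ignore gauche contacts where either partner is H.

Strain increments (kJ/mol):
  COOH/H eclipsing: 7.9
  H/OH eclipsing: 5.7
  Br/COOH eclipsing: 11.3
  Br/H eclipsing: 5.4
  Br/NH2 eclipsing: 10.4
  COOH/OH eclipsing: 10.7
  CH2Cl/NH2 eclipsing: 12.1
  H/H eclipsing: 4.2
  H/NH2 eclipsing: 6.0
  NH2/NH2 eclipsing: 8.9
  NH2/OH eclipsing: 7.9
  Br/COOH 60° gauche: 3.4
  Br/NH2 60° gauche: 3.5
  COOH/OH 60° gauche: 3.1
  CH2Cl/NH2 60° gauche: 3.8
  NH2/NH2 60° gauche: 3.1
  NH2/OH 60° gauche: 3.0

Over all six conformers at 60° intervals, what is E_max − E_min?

OH at 0° (eclipsed): NH2(0°)/OH(0°) eclipsed 7.9; H(120°)/Br(120°) eclipsed 5.4; COOH(240°)/H(240°) eclipsed 7.9 → 21.2 kJ/mol.
OH at 60° (staggered): NH2(0°)/OH(60°) gauche 3.0; COOH(240°)/Br(180°) gauche 3.4 → 6.4 kJ/mol.
OH at 120° (eclipsed): NH2(0°)/H(0°) eclipsed 6.0; H(120°)/OH(120°) eclipsed 5.7; COOH(240°)/Br(240°) eclipsed 11.3 → 23.0 kJ/mol.
OH at 180° (staggered): NH2(0°)/Br(300°) gauche 3.5; COOH(240°)/OH(180°) gauche 3.1; COOH(240°)/Br(300°) gauche 3.4 → 10.0 kJ/mol.
OH at 240° (eclipsed): NH2(0°)/Br(0°) eclipsed 10.4; H(120°)/H(120°) eclipsed 4.2; COOH(240°)/OH(240°) eclipsed 10.7 → 25.3 kJ/mol.
OH at 300° (staggered): NH2(0°)/OH(300°) gauche 3.0; NH2(0°)/Br(60°) gauche 3.5; COOH(240°)/OH(300°) gauche 3.1 → 9.6 kJ/mol.
Max at 240° (25.3 kJ/mol), min at 60° (6.4 kJ/mol); barrier = 18.9 kJ/mol.

18.9 kJ/mol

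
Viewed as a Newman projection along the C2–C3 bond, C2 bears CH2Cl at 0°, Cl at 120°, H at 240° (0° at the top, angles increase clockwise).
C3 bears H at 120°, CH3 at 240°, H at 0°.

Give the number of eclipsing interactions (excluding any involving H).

0

Every eclipsing pair involves H, so the count is 0.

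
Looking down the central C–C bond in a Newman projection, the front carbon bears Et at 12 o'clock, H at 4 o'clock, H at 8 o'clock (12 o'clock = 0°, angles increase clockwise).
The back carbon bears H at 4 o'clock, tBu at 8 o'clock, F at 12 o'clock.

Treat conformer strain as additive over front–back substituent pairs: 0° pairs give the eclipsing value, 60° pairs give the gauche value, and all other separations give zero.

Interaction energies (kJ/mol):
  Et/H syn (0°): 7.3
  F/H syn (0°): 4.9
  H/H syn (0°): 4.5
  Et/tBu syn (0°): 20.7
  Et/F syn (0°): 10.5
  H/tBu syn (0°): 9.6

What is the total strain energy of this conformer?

24.6 kJ/mol

This conformer (eclipsed): Et(0°)/F(0°) eclipsed 10.5; H(120°)/H(120°) eclipsed 4.5; H(240°)/tBu(240°) eclipsed 9.6 → 24.6 kJ/mol.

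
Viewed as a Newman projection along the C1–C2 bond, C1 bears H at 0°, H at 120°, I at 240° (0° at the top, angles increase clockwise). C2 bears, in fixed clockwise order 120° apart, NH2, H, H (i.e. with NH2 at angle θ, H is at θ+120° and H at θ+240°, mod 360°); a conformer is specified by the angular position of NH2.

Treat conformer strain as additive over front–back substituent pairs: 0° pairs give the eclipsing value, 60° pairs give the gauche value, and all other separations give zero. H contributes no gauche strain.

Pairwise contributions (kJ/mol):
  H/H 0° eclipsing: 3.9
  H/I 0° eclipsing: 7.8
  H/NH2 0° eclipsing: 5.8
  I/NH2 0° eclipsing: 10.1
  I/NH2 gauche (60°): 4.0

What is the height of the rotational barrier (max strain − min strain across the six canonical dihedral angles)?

17.9 kJ/mol

NH2 at 0° (eclipsed): H–NH2 eclipsed, H–H eclipsed, I–H eclipsed; 5.8 + 3.9 + 7.8 = 17.5 kJ/mol.
NH2 at 60° (staggered): no non-H gauche contacts → 0.0 kJ/mol.
NH2 at 120° (eclipsed): H–H eclipsed, H–NH2 eclipsed, I–H eclipsed; 3.9 + 5.8 + 7.8 = 17.5 kJ/mol.
NH2 at 180° (staggered): I–NH2 gauche; 4.0 = 4.0 kJ/mol.
NH2 at 240° (eclipsed): H–H eclipsed, H–H eclipsed, I–NH2 eclipsed; 3.9 + 3.9 + 10.1 = 17.9 kJ/mol.
NH2 at 300° (staggered): I–NH2 gauche; 4.0 = 4.0 kJ/mol.
Max at 240° (17.9 kJ/mol), min at 60° (0.0 kJ/mol); barrier = 17.9 kJ/mol.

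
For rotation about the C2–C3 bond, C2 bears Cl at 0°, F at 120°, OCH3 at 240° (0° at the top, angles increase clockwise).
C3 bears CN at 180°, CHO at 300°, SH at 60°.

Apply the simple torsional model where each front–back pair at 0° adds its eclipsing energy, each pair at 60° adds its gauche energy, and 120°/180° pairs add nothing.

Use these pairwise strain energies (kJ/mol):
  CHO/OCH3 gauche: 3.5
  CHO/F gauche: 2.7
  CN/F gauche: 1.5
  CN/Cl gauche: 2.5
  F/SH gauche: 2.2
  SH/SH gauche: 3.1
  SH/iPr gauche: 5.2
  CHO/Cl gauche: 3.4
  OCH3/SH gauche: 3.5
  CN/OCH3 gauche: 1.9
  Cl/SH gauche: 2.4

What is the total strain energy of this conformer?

This conformer (staggered): Cl(0°)/CHO(300°) gauche 3.4; Cl(0°)/SH(60°) gauche 2.4; F(120°)/CN(180°) gauche 1.5; F(120°)/SH(60°) gauche 2.2; OCH3(240°)/CN(180°) gauche 1.9; OCH3(240°)/CHO(300°) gauche 3.5 → 14.9 kJ/mol.

14.9 kJ/mol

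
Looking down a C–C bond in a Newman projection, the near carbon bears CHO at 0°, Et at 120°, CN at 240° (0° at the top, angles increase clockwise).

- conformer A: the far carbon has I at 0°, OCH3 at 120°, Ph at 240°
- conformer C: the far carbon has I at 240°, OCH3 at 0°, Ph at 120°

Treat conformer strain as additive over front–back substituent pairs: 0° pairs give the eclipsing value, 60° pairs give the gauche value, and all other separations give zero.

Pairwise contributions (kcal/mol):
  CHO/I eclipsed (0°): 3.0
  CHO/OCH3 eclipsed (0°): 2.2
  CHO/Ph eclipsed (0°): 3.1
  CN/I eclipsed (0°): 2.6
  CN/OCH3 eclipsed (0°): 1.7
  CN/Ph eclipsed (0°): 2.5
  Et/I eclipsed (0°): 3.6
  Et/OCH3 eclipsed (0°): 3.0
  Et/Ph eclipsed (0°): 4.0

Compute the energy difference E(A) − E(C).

A (eclipsed): CHO–I eclipsed, Et–OCH3 eclipsed, CN–Ph eclipsed; 3.0 + 3.0 + 2.5 = 8.5 kcal/mol.
C (eclipsed): CHO–OCH3 eclipsed, Et–Ph eclipsed, CN–I eclipsed; 2.2 + 4.0 + 2.6 = 8.8 kcal/mol.
E(A) − E(C) = 8.5 − 8.8 = -0.3 kcal/mol.

-0.3 kcal/mol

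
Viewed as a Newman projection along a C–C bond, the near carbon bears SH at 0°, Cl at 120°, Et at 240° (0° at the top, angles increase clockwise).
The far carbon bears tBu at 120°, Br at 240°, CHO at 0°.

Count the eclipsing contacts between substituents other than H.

Non-H eclipsing pairs: SH(0°)/CHO(0°); Cl(120°)/tBu(120°); Et(240°)/Br(240°) — 3 interactions.

3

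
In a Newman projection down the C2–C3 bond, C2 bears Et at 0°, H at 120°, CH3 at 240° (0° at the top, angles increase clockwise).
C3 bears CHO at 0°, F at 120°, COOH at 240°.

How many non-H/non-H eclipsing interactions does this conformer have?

2

Non-H eclipsing pairs: Et(0°)/CHO(0°); CH3(240°)/COOH(240°) — 2 interactions.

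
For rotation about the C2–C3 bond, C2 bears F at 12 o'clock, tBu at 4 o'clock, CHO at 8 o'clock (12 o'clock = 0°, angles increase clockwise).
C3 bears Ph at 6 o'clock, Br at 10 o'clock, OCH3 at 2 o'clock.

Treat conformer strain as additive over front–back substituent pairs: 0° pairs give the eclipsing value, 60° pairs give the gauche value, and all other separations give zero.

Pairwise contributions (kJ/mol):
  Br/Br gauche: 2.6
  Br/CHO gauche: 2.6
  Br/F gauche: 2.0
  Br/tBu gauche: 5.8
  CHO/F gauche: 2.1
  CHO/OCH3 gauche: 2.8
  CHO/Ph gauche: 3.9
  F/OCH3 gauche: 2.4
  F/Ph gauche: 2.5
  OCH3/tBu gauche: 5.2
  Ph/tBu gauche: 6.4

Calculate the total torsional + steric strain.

22.5 kJ/mol

This conformer (staggered): F(0°)/Br(300°) gauche 2.0; F(0°)/OCH3(60°) gauche 2.4; tBu(120°)/Ph(180°) gauche 6.4; tBu(120°)/OCH3(60°) gauche 5.2; CHO(240°)/Ph(180°) gauche 3.9; CHO(240°)/Br(300°) gauche 2.6 → 22.5 kJ/mol.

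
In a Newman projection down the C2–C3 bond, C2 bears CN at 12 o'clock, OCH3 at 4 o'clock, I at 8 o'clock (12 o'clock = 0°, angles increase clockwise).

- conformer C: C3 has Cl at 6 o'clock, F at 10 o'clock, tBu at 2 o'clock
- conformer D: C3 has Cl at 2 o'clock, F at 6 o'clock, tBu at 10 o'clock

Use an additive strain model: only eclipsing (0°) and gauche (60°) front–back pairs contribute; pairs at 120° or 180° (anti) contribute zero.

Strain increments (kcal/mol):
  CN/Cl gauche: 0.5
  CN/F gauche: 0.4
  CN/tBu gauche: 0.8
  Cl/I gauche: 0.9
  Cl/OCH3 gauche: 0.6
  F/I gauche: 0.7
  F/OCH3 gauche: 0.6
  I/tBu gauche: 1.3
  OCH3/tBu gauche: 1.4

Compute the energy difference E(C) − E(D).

C (staggered): CN(0°)/F(300°) gauche 0.4; CN(0°)/tBu(60°) gauche 0.8; OCH3(120°)/Cl(180°) gauche 0.6; OCH3(120°)/tBu(60°) gauche 1.4; I(240°)/Cl(180°) gauche 0.9; I(240°)/F(300°) gauche 0.7 → 4.8 kcal/mol.
D (staggered): CN(0°)/Cl(60°) gauche 0.5; CN(0°)/tBu(300°) gauche 0.8; OCH3(120°)/Cl(60°) gauche 0.6; OCH3(120°)/F(180°) gauche 0.6; I(240°)/F(180°) gauche 0.7; I(240°)/tBu(300°) gauche 1.3 → 4.5 kcal/mol.
E(C) − E(D) = 4.8 − 4.5 = +0.3 kcal/mol.

+0.3 kcal/mol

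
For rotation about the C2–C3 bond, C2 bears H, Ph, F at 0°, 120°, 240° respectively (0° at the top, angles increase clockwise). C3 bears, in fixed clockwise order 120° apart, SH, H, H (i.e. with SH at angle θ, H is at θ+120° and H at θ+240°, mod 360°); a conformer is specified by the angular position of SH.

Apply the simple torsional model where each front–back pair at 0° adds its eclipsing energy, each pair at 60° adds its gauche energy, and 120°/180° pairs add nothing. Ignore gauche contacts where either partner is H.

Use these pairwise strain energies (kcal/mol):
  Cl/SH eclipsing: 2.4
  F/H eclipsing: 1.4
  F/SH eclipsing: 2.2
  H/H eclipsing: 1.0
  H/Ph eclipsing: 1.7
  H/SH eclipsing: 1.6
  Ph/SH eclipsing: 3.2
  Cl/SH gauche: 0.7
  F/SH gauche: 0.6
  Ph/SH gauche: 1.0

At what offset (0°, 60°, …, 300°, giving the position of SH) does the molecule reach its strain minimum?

SH at 0° (eclipsed): H–SH eclipsed, Ph–H eclipsed, F–H eclipsed; 1.6 + 1.7 + 1.4 = 4.7 kcal/mol.
SH at 60° (staggered): Ph–SH gauche; 1.0 = 1.0 kcal/mol.
SH at 120° (eclipsed): H–H eclipsed, Ph–SH eclipsed, F–H eclipsed; 1.0 + 3.2 + 1.4 = 5.6 kcal/mol.
SH at 180° (staggered): Ph–SH gauche, F–SH gauche; 1.0 + 0.6 = 1.6 kcal/mol.
SH at 240° (eclipsed): H–H eclipsed, Ph–H eclipsed, F–SH eclipsed; 1.0 + 1.7 + 2.2 = 4.9 kcal/mol.
SH at 300° (staggered): F–SH gauche; 0.6 = 0.6 kcal/mol.
The minimum (0.6 kcal/mol) occurs with SH at 300°.

300°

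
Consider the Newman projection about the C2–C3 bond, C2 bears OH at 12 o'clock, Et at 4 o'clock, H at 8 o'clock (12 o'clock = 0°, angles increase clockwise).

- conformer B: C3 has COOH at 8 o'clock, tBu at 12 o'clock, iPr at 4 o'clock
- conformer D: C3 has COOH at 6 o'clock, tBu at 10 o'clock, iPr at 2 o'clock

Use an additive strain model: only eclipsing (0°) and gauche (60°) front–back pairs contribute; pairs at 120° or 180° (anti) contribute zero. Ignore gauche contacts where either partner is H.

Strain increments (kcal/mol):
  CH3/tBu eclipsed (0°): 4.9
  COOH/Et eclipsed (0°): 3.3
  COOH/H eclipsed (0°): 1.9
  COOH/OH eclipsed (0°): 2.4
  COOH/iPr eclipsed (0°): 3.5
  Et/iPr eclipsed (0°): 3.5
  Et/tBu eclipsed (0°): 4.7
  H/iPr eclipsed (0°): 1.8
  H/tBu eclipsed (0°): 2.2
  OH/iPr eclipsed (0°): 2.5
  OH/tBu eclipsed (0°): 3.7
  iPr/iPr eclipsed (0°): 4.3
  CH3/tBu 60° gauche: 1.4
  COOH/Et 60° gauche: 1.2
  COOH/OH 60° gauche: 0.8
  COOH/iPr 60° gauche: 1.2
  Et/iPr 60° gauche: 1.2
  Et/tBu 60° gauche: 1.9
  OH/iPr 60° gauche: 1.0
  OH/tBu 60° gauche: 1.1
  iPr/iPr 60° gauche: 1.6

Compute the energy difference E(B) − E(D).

+4.6 kcal/mol

B (eclipsed): OH(0°)/tBu(0°) eclipsed 3.7; Et(120°)/iPr(120°) eclipsed 3.5; H(240°)/COOH(240°) eclipsed 1.9 → 9.1 kcal/mol.
D (staggered): OH(0°)/tBu(300°) gauche 1.1; OH(0°)/iPr(60°) gauche 1.0; Et(120°)/COOH(180°) gauche 1.2; Et(120°)/iPr(60°) gauche 1.2 → 4.5 kcal/mol.
E(B) − E(D) = 9.1 − 4.5 = +4.6 kcal/mol.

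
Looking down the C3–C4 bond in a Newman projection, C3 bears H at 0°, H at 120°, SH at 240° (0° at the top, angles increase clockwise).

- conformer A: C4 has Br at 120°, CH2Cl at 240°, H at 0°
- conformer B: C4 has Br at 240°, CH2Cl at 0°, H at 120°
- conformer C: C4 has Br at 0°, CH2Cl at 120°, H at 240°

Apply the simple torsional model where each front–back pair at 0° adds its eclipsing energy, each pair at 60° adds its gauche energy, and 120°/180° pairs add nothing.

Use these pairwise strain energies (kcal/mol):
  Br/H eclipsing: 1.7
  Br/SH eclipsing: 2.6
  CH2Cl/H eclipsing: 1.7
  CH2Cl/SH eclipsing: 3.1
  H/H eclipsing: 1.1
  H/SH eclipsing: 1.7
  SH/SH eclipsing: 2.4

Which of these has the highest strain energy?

A (eclipsed): H–H eclipsed, H–Br eclipsed, SH–CH2Cl eclipsed; 1.1 + 1.7 + 3.1 = 5.9 kcal/mol.
B (eclipsed): H–CH2Cl eclipsed, H–H eclipsed, SH–Br eclipsed; 1.7 + 1.1 + 2.6 = 5.4 kcal/mol.
C (eclipsed): H–Br eclipsed, H–CH2Cl eclipsed, SH–H eclipsed; 1.7 + 1.7 + 1.7 = 5.1 kcal/mol.
A has the highest total (5.9 kcal/mol).

A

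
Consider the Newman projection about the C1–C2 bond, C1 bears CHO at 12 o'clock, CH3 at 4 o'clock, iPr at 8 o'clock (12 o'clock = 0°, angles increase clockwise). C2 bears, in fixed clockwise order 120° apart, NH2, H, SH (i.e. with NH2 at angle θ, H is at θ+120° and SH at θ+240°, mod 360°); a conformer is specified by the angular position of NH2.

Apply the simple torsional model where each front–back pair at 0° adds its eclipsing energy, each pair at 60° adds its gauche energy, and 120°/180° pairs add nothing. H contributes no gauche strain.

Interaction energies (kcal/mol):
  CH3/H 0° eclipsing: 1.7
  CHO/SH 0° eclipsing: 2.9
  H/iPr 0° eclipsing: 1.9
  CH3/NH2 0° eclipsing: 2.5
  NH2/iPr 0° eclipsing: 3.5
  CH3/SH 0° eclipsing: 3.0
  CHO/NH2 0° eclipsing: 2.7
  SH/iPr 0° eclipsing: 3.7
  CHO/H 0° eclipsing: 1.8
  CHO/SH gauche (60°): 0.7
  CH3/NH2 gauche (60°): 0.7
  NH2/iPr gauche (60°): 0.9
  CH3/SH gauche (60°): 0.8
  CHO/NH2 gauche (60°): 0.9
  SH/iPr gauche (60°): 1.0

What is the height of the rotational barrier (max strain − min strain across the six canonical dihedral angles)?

5.2 kcal/mol

NH2 at 0° (eclipsed): CHO(0°)/NH2(0°) eclipsed 2.7; CH3(120°)/H(120°) eclipsed 1.7; iPr(240°)/SH(240°) eclipsed 3.7 → 8.1 kcal/mol.
NH2 at 60° (staggered): CHO(0°)/NH2(60°) gauche 0.9; CHO(0°)/SH(300°) gauche 0.7; CH3(120°)/NH2(60°) gauche 0.7; iPr(240°)/SH(300°) gauche 1.0 → 3.3 kcal/mol.
NH2 at 120° (eclipsed): CHO(0°)/SH(0°) eclipsed 2.9; CH3(120°)/NH2(120°) eclipsed 2.5; iPr(240°)/H(240°) eclipsed 1.9 → 7.3 kcal/mol.
NH2 at 180° (staggered): CHO(0°)/SH(60°) gauche 0.7; CH3(120°)/NH2(180°) gauche 0.7; CH3(120°)/SH(60°) gauche 0.8; iPr(240°)/NH2(180°) gauche 0.9 → 3.1 kcal/mol.
NH2 at 240° (eclipsed): CHO(0°)/H(0°) eclipsed 1.8; CH3(120°)/SH(120°) eclipsed 3.0; iPr(240°)/NH2(240°) eclipsed 3.5 → 8.3 kcal/mol.
NH2 at 300° (staggered): CHO(0°)/NH2(300°) gauche 0.9; CH3(120°)/SH(180°) gauche 0.8; iPr(240°)/NH2(300°) gauche 0.9; iPr(240°)/SH(180°) gauche 1.0 → 3.6 kcal/mol.
Max at 240° (8.3 kcal/mol), min at 180° (3.1 kcal/mol); barrier = 5.2 kcal/mol.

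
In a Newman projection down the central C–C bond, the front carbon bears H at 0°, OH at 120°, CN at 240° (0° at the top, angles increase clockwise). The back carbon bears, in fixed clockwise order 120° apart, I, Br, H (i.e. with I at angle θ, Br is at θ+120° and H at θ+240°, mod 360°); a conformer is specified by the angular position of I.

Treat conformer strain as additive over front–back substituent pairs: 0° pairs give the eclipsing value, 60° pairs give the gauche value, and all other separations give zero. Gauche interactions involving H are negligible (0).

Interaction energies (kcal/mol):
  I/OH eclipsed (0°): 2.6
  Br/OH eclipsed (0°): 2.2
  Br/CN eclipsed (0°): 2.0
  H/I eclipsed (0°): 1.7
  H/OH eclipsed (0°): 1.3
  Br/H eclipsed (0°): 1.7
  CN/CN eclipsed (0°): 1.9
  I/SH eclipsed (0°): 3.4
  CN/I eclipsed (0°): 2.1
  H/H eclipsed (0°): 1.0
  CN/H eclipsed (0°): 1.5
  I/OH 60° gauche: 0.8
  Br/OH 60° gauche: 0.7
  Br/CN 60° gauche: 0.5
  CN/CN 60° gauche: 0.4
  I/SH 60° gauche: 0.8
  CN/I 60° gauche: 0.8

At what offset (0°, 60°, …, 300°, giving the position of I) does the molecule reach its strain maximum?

120°

I at 0° (eclipsed): H(0°)/I(0°) eclipsed 1.7; OH(120°)/Br(120°) eclipsed 2.2; CN(240°)/H(240°) eclipsed 1.5 → 5.4 kcal/mol.
I at 60° (staggered): OH(120°)/I(60°) gauche 0.8; OH(120°)/Br(180°) gauche 0.7; CN(240°)/Br(180°) gauche 0.5 → 2.0 kcal/mol.
I at 120° (eclipsed): H(0°)/H(0°) eclipsed 1.0; OH(120°)/I(120°) eclipsed 2.6; CN(240°)/Br(240°) eclipsed 2.0 → 5.6 kcal/mol.
I at 180° (staggered): OH(120°)/I(180°) gauche 0.8; CN(240°)/I(180°) gauche 0.8; CN(240°)/Br(300°) gauche 0.5 → 2.1 kcal/mol.
I at 240° (eclipsed): H(0°)/Br(0°) eclipsed 1.7; OH(120°)/H(120°) eclipsed 1.3; CN(240°)/I(240°) eclipsed 2.1 → 5.1 kcal/mol.
I at 300° (staggered): OH(120°)/Br(60°) gauche 0.7; CN(240°)/I(300°) gauche 0.8 → 1.5 kcal/mol.
The maximum (5.6 kcal/mol) occurs with I at 120°.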